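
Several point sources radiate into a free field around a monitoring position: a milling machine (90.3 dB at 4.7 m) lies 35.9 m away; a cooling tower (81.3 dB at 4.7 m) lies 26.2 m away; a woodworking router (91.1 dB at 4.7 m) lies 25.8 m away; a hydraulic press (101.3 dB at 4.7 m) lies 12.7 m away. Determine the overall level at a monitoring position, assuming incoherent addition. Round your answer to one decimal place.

92.8 dB

Apply inverse-square spreading to bring every level to the receiver, then sum 10^(L/10).
milling machine: 90.3 − 20·log₁₀(35.9/4.7) = 90.3 − 17.66 = 72.64 dB.
cooling tower: 81.3 − 20·log₁₀(26.2/4.7) = 81.3 − 14.92 = 66.38 dB.
woodworking router: 91.1 − 20·log₁₀(25.8/4.7) = 91.1 − 14.79 = 76.31 dB.
hydraulic press: 101.3 − 20·log₁₀(12.7/4.7) = 101.3 − 8.63 = 92.67 dB.
Σ 10^(L/10) = 1.913e+09 → L_total = 10·log₁₀(1.913e+09) = 92.82 dB.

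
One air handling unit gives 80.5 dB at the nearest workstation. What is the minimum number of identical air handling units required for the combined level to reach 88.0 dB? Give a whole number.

6

Need L₁ + 10·log₁₀ N ≥ 88.0, i.e. log₁₀ N ≥ 0.75.
N ≥ 10^(7.5/10) = 5.623, so N = 6.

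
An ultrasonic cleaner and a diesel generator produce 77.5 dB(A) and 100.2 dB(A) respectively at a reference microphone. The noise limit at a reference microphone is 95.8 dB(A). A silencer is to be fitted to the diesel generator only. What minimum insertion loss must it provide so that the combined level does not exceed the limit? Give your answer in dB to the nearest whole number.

4 dB

Fixed contribution from the other source: Σ 10^(L/10) = 10^(77.5/10) = 5.623e+07 (77.50 dB(A)).
To meet 95.8 dB(A) overall, the treated diesel generator may contribute at most 10^(95.8/10) − 5.623e+07 = 3.746e+09, i.e. 95.74 dB(A).
So the diesel generator must be reduced from 100.2 to 95.74 dB(A): IL = 4.46 dB.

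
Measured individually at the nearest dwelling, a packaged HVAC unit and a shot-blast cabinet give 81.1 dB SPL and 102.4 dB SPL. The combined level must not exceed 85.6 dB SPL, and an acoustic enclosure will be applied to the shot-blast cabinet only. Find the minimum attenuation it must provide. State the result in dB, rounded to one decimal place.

18.7 dB

Fixed contribution from the other source: Σ 10^(L/10) = 10^(81.1/10) = 1.288e+08 (81.10 dB SPL).
To meet 85.6 dB SPL overall, the treated shot-blast cabinet may contribute at most 10^(85.6/10) − 1.288e+08 = 2.343e+08, i.e. 83.70 dB SPL.
Required insertion loss = 102.4 − 83.70 = 18.70 dB.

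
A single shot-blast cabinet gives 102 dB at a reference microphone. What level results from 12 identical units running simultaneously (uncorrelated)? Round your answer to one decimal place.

L_total = L₁ + 10·log₁₀ N for N identical incoherent sources.
L_total = 102 + 10·log₁₀(12) = 102 + 10.792 = 112.79 dB.

112.8 dB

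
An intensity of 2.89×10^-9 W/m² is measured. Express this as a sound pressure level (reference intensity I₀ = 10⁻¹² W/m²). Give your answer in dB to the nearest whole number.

35 dB

I/I₀ = 2.89×10^-9/10⁻¹² = 2.89×10^3, and L = 10·log₁₀(I/I₀).
L = 10·(0.4609 + 3) = 34.61 dB.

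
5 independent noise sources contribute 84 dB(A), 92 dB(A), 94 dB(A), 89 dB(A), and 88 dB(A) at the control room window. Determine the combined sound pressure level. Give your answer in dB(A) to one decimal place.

97.6 dB(A)

Incoherent sources combine by intensity addition: L_total = 10·log₁₀(Σ 10^(L_i/10)).
Σ 10^(L/10) = 10^(84/10) + 10^(92/10) + 10^(94/10) + 10^(89/10) + 10^(88/10) = 5.773e+09.
L_total = 10·log₁₀(5.773e+09) = 97.61 dB(A).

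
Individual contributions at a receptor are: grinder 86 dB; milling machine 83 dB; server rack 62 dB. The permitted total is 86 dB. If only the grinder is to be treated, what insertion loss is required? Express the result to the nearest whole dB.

Everything except the grinder sums to 10^(83/10) + 10^(62/10) = 2.011e+08 in linear terms, 83.03 dB.
To meet 86 dB overall, the treated grinder may contribute at most 10^(86/10) − 2.011e+08 = 1.970e+08, i.e. 82.94 dB.
So the grinder must be reduced from 86 to 82.94 dB: IL = 3.06 dB.

3 dB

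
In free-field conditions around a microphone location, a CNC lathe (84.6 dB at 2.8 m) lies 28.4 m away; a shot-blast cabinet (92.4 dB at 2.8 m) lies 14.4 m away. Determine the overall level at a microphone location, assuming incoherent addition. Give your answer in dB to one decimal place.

Apply inverse-square spreading to bring every level to the receiver, then sum 10^(L/10).
CNC lathe: 84.6 − 20·log₁₀(28.4/2.8) = 84.6 − 20.12 = 64.48 dB.
shot-blast cabinet: 92.4 − 20·log₁₀(14.4/2.8) = 92.4 − 14.22 = 78.18 dB.
Σ 10^(L/10) = 6.851e+07 → L_total = 10·log₁₀(6.851e+07) = 78.36 dB.

78.4 dB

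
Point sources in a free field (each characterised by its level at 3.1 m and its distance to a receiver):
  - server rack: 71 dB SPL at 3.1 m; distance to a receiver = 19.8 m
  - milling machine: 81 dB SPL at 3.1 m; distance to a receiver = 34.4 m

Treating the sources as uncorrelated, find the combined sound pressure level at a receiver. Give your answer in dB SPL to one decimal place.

First find each source's level at the receiver (point-source: −20·log₁₀(r/r_ref)), then combine on an intensity basis.
server rack: 71 − 20·log₁₀(19.8/3.1) = 71 − 16.11 = 54.89 dB SPL.
milling machine: 81 − 20·log₁₀(34.4/3.1) = 81 − 20.90 = 60.10 dB SPL.
Σ 10^(L/10) = 1.331e+06 → L_total = 10·log₁₀(1.331e+06) = 61.24 dB SPL.

61.2 dB SPL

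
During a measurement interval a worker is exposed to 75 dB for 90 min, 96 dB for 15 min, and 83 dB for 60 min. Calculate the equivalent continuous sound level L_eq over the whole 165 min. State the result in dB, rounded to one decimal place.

L_eq = 10·log₁₀[(1/T)·Σ tᵢ·10^(Lᵢ/10)] with T = 165 min.
Σ tᵢ·10^(Lᵢ/10) = 90·10^(75/10) + 15·10^(96/10) + 60·10^(83/10) = 7.453e+10.
L_eq = 10·log₁₀(7.453e+10/165) = 86.55 dB.

86.5 dB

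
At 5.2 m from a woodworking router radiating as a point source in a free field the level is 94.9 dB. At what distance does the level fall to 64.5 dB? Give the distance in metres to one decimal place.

Point-source spreading drops the level by 20·log₁₀(r₂/r₁); inverting, r₂/r₁ = 10^(ΔL/20).
r₂ = 5.2·10^((94.9−64.5)/20) = 5.2·10^(30.4/20) = 172.19 m.

172.2 m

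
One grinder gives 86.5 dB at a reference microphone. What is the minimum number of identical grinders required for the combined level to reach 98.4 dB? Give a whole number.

16

The shortfall is 98.4 − 86.5 = 11.9 dB, and N units add 10·log₁₀ N, so need 10·log₁₀ N ≥ 11.9.
N ≥ 10^(11.9/10) = 15.488, so N = 16.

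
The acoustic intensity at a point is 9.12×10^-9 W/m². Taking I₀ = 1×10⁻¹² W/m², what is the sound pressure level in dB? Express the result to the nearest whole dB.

I/I₀ = 9.12×10^-9/10⁻¹² = 9.12×10^3, and L = 10·log₁₀(I/I₀).
L = 10·(0.9600 + 3) = 39.60 dB.

40 dB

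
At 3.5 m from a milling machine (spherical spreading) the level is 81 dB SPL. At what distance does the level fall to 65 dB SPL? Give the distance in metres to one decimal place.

For a point source L₁ − L₂ = 20·log₁₀(r₂/r₁), so r₂ = r₁·10^((L₁−L₂)/20).
r₂ = 3.5·10^((81−65)/20) = 3.5·10^(16.0/20) = 22.08 m.

22.1 m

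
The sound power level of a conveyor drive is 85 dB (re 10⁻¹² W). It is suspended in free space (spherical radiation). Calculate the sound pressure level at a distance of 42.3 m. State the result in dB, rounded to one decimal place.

41.5 dB

Free-field spherical radiation: L_p = L_w − 10·log₁₀(4π·r²), r = 42.3 m.
4π·r² = 2.248e+04 m², 10·log₁₀ of that is 43.519 dB.
L_p = 85 − 43.519 = 41.48 dB.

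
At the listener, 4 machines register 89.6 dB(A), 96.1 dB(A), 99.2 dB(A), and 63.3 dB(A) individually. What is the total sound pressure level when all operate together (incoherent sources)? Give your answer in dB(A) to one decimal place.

For uncorrelated sources the intensities add, so convert each level to linear form, sum, and take 10·log₁₀ of the total.
Σ 10^(L/10) = 10^(89.6/10) + 10^(96.1/10) + 10^(99.2/10) + 10^(63.3/10) = 1.331e+10.
L_total = 10·log₁₀(1.331e+10) = 101.24 dB(A).

101.2 dB(A)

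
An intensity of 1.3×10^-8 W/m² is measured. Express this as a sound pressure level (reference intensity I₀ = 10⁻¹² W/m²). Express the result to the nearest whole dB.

Dividing by I₀ shifts the exponent by 12: I/I₀ = 1.3×10^4.
L = 10·(0.1139 + 4) = 41.14 dB.

41 dB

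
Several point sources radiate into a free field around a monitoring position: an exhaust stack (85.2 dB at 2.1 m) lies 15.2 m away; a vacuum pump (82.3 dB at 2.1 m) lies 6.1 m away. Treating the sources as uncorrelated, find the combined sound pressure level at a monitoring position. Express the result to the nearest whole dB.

Propagate each source to the receiver with L = L_ref − 20·log₁₀(r/r_ref), then add intensities.
exhaust stack: 85.2 − 20·log₁₀(15.2/2.1) = 85.2 − 17.19 = 68.01 dB.
vacuum pump: 82.3 − 20·log₁₀(6.1/2.1) = 82.3 − 9.26 = 73.04 dB.
Σ 10^(L/10) = 2.645e+07 → L_total = 10·log₁₀(2.645e+07) = 74.22 dB.

74 dB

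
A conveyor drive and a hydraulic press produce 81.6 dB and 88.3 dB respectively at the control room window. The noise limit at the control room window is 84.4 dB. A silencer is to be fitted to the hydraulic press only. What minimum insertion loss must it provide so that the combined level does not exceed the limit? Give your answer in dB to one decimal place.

7.1 dB

Everything except the hydraulic press sums to 10^(81.6/10) = 1.445e+08 in linear terms, 81.60 dB.
To meet 84.4 dB overall, the treated hydraulic press may contribute at most 10^(84.4/10) − 1.445e+08 = 1.309e+08, i.e. 81.17 dB.
Required insertion loss = 88.3 − 81.17 = 7.13 dB.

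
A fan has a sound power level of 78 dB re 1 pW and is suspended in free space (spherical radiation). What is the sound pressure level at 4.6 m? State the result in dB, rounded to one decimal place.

The power spreads over a sphere of area 4π·r², so L_p = L_w − 10·log₁₀(4π·r²).
4π·r² = 265.9 m², 10·log₁₀ of that is 24.247 dB.
L_p = 78 − 24.247 = 53.75 dB.

53.8 dB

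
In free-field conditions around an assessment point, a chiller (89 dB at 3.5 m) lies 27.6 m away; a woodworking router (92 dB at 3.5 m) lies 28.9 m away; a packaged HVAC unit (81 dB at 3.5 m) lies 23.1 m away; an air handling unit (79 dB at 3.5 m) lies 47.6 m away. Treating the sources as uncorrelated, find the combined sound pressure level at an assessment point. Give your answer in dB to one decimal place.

75.9 dB

First find each source's level at the receiver (point-source: −20·log₁₀(r/r_ref)), then combine on an intensity basis.
chiller: 89 − 20·log₁₀(27.6/3.5) = 89 − 17.94 = 71.06 dB.
woodworking router: 92 − 20·log₁₀(28.9/3.5) = 92 − 18.34 = 73.66 dB.
packaged HVAC unit: 81 − 20·log₁₀(23.1/3.5) = 81 − 16.39 = 64.61 dB.
air handling unit: 79 − 20·log₁₀(47.6/3.5) = 79 − 22.67 = 56.33 dB.
Σ 10^(L/10) = 3.934e+07 → L_total = 10·log₁₀(3.934e+07) = 75.95 dB.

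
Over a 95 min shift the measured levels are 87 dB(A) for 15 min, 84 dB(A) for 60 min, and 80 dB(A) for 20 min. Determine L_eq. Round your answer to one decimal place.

84.1 dB(A)

The energy average is taken in the linear domain: L_eq = 10·log₁₀[(Σ tᵢ·10^(Lᵢ/10))/T], T = 95 min.
Σ tᵢ·10^(Lᵢ/10) = 15·10^(87/10) + 60·10^(84/10) + 20·10^(80/10) = 2.459e+10.
L_eq = 10·log₁₀(2.459e+10/95) = 84.13 dB(A).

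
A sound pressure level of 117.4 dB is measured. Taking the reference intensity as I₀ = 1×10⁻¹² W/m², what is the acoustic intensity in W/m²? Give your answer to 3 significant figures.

L = 10·log₁₀(I/I₀) ⇒ I = I₀·10^(L/10) = 10⁻¹² × 10^11.74.

0.550 W/m²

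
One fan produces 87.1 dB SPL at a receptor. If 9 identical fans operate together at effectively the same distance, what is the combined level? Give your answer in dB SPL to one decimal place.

L_total = L₁ + 10·log₁₀ N for N identical incoherent sources.
L_total = 87.1 + 10·log₁₀(9) = 87.1 + 9.542 = 96.64 dB SPL.

96.6 dB SPL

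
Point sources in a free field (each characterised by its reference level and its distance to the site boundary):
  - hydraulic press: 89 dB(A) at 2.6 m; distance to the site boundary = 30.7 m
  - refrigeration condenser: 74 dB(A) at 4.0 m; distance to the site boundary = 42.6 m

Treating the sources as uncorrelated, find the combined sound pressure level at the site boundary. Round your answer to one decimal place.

67.7 dB(A)

First find each source's level at the receiver (point-source: −20·log₁₀(r/r_ref)), then combine on an intensity basis.
hydraulic press: 89 − 20·log₁₀(30.7/2.6) = 89 − 21.44 = 67.56 dB(A).
refrigeration condenser: 74 − 20·log₁₀(42.6/4.0) = 74 − 20.55 = 53.45 dB(A).
Σ 10^(L/10) = 5.919e+06 → L_total = 10·log₁₀(5.919e+06) = 67.72 dB(A).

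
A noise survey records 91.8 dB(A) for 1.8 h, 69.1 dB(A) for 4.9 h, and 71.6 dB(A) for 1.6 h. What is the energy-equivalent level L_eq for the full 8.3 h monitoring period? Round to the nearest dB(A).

L_eq = 10·log₁₀[(1/T)·Σ tᵢ·10^(Lᵢ/10)] with T = 8.3 h.
Σ tᵢ·10^(Lᵢ/10) = 1.8·10^(91.8/10) + 4.9·10^(69.1/10) + 1.6·10^(71.6/10) = 2.787e+09.
L_eq = 10·log₁₀(2.787e+09/8.3) = 85.26 dB(A).

85 dB(A)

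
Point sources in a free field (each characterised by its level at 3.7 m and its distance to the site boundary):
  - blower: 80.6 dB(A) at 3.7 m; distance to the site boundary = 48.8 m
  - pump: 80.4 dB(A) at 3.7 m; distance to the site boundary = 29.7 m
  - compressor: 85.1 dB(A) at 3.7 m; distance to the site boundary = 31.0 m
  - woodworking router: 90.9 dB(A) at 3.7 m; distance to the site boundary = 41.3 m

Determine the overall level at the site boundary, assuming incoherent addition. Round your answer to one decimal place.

72.3 dB(A)

Propagate each source to the receiver with L = L_ref − 20·log₁₀(r/r_ref), then add intensities.
blower: 80.6 − 20·log₁₀(48.8/3.7) = 80.6 − 22.40 = 58.20 dB(A).
pump: 80.4 − 20·log₁₀(29.7/3.7) = 80.4 − 18.09 = 62.31 dB(A).
compressor: 85.1 − 20·log₁₀(31.0/3.7) = 85.1 − 18.46 = 66.64 dB(A).
woodworking router: 90.9 − 20·log₁₀(41.3/3.7) = 90.9 − 20.95 = 69.95 dB(A).
Σ 10^(L/10) = 1.685e+07 → L_total = 10·log₁₀(1.685e+07) = 72.26 dB(A).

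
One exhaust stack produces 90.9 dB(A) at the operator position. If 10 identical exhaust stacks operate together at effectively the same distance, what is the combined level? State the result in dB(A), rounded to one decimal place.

100.9 dB(A)

L_total = L₁ + 10·log₁₀ N for N identical incoherent sources.
L_total = 90.9 + 10·log₁₀(10) = 90.9 + 10.000 = 100.90 dB(A).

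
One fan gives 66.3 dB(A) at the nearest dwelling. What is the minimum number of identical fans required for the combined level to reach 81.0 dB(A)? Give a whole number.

30

Need L₁ + 10·log₁₀ N ≥ 81.0, i.e. log₁₀ N ≥ 1.47.
N ≥ 10^(14.7/10) = 29.512, so N = 30.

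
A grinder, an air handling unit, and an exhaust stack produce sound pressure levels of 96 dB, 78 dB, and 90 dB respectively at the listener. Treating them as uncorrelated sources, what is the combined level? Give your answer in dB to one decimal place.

Incoherent sources combine by intensity addition: L_total = 10·log₁₀(Σ 10^(L_i/10)).
Σ 10^(L/10) = 10^(96/10) + 10^(78/10) + 10^(90/10) = 5.044e+09.
L_total = 10·log₁₀(5.044e+09) = 97.03 dB.

97.0 dB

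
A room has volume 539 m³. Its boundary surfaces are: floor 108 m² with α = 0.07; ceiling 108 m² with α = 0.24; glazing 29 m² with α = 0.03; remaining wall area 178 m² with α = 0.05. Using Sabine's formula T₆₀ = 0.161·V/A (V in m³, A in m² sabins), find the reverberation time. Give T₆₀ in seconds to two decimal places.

2.01 s

Summing Sᵢαᵢ: 108·0.07 + 108·0.24 + 29·0.03 + 178·0.05 = 43.25 m².
T₆₀ = 0.161·V/A = 0.161·539/43.25 = 2.006 s.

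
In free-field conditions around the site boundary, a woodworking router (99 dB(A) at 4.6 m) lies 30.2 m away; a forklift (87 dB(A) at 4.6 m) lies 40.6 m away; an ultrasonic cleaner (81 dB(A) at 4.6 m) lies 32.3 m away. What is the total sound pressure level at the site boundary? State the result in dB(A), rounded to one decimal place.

First find each source's level at the receiver (point-source: −20·log₁₀(r/r_ref)), then combine on an intensity basis.
woodworking router: 99 − 20·log₁₀(30.2/4.6) = 99 − 16.34 = 82.66 dB(A).
forklift: 87 − 20·log₁₀(40.6/4.6) = 87 − 18.92 = 68.08 dB(A).
ultrasonic cleaner: 81 − 20·log₁₀(32.3/4.6) = 81 − 16.93 = 64.07 dB(A).
Σ 10^(L/10) = 1.933e+08 → L_total = 10·log₁₀(1.933e+08) = 82.86 dB(A).

82.9 dB(A)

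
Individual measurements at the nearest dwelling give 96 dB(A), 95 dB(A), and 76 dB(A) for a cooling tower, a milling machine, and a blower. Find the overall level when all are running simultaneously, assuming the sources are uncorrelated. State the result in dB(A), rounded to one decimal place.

Incoherent sources combine by intensity addition: L_total = 10·log₁₀(Σ 10^(L_i/10)).
Σ 10^(L/10) = 10^(96/10) + 10^(95/10) + 10^(76/10) = 7.183e+09.
L_total = 10·log₁₀(7.183e+09) = 98.56 dB(A).

98.6 dB(A)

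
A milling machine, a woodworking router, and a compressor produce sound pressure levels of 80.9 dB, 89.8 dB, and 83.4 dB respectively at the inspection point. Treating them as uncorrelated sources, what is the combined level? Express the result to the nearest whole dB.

For uncorrelated sources the intensities add, so convert each level to linear form, sum, and take 10·log₁₀ of the total.
Σ 10^(L/10) = 10^(80.9/10) + 10^(89.8/10) + 10^(83.4/10) = 1.297e+09.
L_total = 10·log₁₀(1.297e+09) = 91.13 dB.

91 dB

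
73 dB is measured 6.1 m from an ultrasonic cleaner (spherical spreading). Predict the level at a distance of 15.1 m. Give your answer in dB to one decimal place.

65.1 dB

For a point source, L₂ = L₁ − 20·log₁₀(r₂/r₁).
L₂ = 73 − 20·log₁₀(15.1/6.1) = 73 − 7.873 = 65.13 dB.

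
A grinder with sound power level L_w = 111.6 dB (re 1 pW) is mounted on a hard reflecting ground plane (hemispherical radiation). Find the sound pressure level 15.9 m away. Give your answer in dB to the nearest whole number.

80 dB

L_p = L_w − 10·log₁₀(2π·r²) with r = 15.9 m.
2π·r² = 1588 m², 10·log₁₀ of that is 32.010 dB.
L_p = 111.6 − 32.010 = 79.59 dB.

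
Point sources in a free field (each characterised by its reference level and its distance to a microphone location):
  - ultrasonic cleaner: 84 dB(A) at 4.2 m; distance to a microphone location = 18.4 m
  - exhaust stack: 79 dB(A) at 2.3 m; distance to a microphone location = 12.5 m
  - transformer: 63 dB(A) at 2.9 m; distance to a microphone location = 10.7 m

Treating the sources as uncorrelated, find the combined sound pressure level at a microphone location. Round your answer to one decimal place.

72.0 dB(A)

First find each source's level at the receiver (point-source: −20·log₁₀(r/r_ref)), then combine on an intensity basis.
ultrasonic cleaner: 84 − 20·log₁₀(18.4/4.2) = 84 − 12.83 = 71.17 dB(A).
exhaust stack: 79 − 20·log₁₀(12.5/2.3) = 79 − 14.70 = 64.30 dB(A).
transformer: 63 − 20·log₁₀(10.7/2.9) = 63 − 11.34 = 51.66 dB(A).
Σ 10^(L/10) = 1.592e+07 → L_total = 10·log₁₀(1.592e+07) = 72.02 dB(A).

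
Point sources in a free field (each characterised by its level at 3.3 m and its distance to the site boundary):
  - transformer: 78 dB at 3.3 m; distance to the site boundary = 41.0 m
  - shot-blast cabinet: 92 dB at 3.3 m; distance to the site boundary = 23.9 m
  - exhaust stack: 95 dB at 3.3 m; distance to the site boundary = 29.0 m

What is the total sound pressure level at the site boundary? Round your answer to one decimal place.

78.5 dB

Apply inverse-square spreading to bring every level to the receiver, then sum 10^(L/10).
transformer: 78 − 20·log₁₀(41.0/3.3) = 78 − 21.89 = 56.11 dB.
shot-blast cabinet: 92 − 20·log₁₀(23.9/3.3) = 92 − 17.20 = 74.80 dB.
exhaust stack: 95 − 20·log₁₀(29.0/3.3) = 95 − 18.88 = 76.12 dB.
Σ 10^(L/10) = 7.157e+07 → L_total = 10·log₁₀(7.157e+07) = 78.55 dB.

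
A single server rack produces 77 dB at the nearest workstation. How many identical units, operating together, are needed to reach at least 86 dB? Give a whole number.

The shortfall is 86 − 77 = 9.0 dB, and N units add 10·log₁₀ N, so need 10·log₁₀ N ≥ 9.0.
N ≥ 10^(9.0/10) = 7.943, so N = 8.

8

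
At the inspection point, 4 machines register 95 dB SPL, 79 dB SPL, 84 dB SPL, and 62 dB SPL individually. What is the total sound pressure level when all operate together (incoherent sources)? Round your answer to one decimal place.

For uncorrelated sources the intensities add, so convert each level to linear form, sum, and take 10·log₁₀ of the total.
Σ 10^(L/10) = 10^(95/10) + 10^(79/10) + 10^(84/10) + 10^(62/10) = 3.494e+09.
L_total = 10·log₁₀(3.494e+09) = 95.43 dB SPL.

95.4 dB SPL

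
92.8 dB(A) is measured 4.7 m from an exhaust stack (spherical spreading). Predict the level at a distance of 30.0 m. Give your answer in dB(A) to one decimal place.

76.7 dB(A)

Point-source attenuation: ΔL = 20·log₁₀(r₂/r₁) = 20·log₁₀(30.0/4.7) = 16.100 dB.
L₂ = 92.8 − 20·log₁₀(30.0/4.7) = 92.8 − 16.100 = 76.70 dB(A).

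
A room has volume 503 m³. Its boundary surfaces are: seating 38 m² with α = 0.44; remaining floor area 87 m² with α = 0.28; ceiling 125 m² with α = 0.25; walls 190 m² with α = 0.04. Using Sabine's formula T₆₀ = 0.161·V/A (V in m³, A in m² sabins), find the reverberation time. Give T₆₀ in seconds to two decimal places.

1.01 s

A = Σ Sᵢαᵢ = 38·0.44 + 87·0.28 + 125·0.25 + 190·0.04 = 79.93 m².
T₆₀ = 0.161 × 503 / 79.93 = 1.013 s.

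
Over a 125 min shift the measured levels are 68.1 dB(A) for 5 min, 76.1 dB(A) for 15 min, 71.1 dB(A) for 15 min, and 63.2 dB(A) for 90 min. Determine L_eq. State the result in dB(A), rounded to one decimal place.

69.1 dB(A)

L_eq = 10·log₁₀[(1/T)·Σ tᵢ·10^(Lᵢ/10)] with T = 125 min.
Σ tᵢ·10^(Lᵢ/10) = 5·10^(68.1/10) + 15·10^(76.1/10) + 15·10^(71.1/10) + 90·10^(63.2/10) = 1.025e+09.
L_eq = 10·log₁₀(1.025e+09/125) = 69.14 dB(A).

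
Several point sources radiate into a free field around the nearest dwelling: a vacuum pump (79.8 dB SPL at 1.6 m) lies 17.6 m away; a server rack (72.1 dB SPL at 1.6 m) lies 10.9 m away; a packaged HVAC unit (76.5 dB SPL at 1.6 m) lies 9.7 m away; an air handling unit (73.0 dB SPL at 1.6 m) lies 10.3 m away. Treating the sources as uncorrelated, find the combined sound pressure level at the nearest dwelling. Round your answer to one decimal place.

64.5 dB SPL

Apply inverse-square spreading to bring every level to the receiver, then sum 10^(L/10).
vacuum pump: 79.8 − 20·log₁₀(17.6/1.6) = 79.8 − 20.83 = 58.97 dB SPL.
server rack: 72.1 − 20·log₁₀(10.9/1.6) = 72.1 − 16.67 = 55.43 dB SPL.
packaged HVAC unit: 76.5 − 20·log₁₀(9.7/1.6) = 76.5 − 15.65 = 60.85 dB SPL.
air handling unit: 73.0 − 20·log₁₀(10.3/1.6) = 73.0 − 16.17 = 56.83 dB SPL.
Σ 10^(L/10) = 2.836e+06 → L_total = 10·log₁₀(2.836e+06) = 64.53 dB SPL.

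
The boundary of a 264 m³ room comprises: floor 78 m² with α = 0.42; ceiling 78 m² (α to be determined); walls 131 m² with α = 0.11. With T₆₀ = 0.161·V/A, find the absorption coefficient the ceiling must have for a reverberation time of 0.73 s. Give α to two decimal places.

A = 0.161·V/T₆₀ = 0.161·264/0.73 = 58.22 m² sabins.
Absorption from the other surfaces = 78·0.42 + 131·0.11 = 47.17 m², so the ceiling must supply 11.05 m² over 78 m².
α = 11.05/78 = 0.142.

0.14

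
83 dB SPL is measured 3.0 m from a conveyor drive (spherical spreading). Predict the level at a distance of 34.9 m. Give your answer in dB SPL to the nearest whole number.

62 dB SPL

Spherical spreading from a point source gives a 20·log₁₀(r₂/r₁) drop.
L₂ = 83 − 20·log₁₀(34.9/3.0) = 83 − 21.314 = 61.69 dB SPL.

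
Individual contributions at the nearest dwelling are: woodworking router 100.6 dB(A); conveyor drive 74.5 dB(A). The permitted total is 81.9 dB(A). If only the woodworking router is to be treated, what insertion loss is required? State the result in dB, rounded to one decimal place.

Fixed contribution from the other source: Σ 10^(L/10) = 10^(74.5/10) = 2.818e+07 (74.50 dB(A)).
The limit corresponds to 10^(81.9/10) = 1.549e+08; subtracting the fixed part leaves 1.267e+08 for the woodworking router, i.e. 81.03 dB(A).
So the woodworking router must be reduced from 100.6 to 81.03 dB(A): IL = 19.57 dB.

19.6 dB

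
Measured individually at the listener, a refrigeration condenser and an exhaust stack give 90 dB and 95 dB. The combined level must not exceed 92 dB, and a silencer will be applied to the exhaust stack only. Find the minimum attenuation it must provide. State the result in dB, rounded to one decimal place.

Fixed contribution from the other source: Σ 10^(L/10) = 10^(90/10) = 1.000e+09 (90.00 dB).
The limit corresponds to 10^(92/10) = 1.585e+09; subtracting the fixed part leaves 5.849e+08 for the exhaust stack, i.e. 87.67 dB.
Required insertion loss = 95 − 87.67 = 7.33 dB.

7.3 dB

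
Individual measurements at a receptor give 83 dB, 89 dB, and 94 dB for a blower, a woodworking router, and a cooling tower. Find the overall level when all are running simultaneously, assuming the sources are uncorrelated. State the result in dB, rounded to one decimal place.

For uncorrelated sources the intensities add, so convert each level to linear form, sum, and take 10·log₁₀ of the total.
Σ 10^(L/10) = 10^(83/10) + 10^(89/10) + 10^(94/10) = 3.506e+09.
L_total = 10·log₁₀(3.506e+09) = 95.45 dB.

95.4 dB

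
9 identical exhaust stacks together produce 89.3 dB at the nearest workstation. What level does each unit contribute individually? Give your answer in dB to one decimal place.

9 equal contributions raise the level by 10·log₁₀ 9 = 9.542 dB, so each unit alone gives 89.3 − 9.542.

79.8 dB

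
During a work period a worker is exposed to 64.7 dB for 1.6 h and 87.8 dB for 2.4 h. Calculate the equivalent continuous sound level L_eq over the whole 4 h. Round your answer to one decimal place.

85.6 dB

The energy average is taken in the linear domain: L_eq = 10·log₁₀[(Σ tᵢ·10^(Lᵢ/10))/T], T = 4 h.
Σ tᵢ·10^(Lᵢ/10) = 1.6·10^(64.7/10) + 2.4·10^(87.8/10) = 1.451e+09.
L_eq = 10·log₁₀(1.451e+09/4) = 85.60 dB.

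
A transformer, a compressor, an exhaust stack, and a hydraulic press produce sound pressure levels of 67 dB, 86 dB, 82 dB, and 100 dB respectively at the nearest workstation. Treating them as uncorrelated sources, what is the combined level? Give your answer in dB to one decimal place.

For uncorrelated sources the intensities add, so convert each level to linear form, sum, and take 10·log₁₀ of the total.
Σ 10^(L/10) = 10^(67/10) + 10^(86/10) + 10^(82/10) + 10^(100/10) = 1.056e+10.
L_total = 10·log₁₀(1.056e+10) = 100.24 dB.

100.2 dB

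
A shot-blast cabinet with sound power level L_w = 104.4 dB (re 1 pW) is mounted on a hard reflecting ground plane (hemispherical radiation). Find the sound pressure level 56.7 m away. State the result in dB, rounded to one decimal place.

61.3 dB

L_p = L_w − 10·log₁₀(2π·r²) with r = 56.7 m.
2π·r² = 2.02e+04 m², 10·log₁₀ of that is 43.053 dB.
L_p = 104.4 − 43.053 = 61.35 dB.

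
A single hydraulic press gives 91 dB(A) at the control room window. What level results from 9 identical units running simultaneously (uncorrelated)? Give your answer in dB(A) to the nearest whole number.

101 dB(A)

N identical incoherent sources raise the level by 10·log₁₀ N.
L_total = 91 + 10·log₁₀(9) = 91 + 9.542 = 100.54 dB(A).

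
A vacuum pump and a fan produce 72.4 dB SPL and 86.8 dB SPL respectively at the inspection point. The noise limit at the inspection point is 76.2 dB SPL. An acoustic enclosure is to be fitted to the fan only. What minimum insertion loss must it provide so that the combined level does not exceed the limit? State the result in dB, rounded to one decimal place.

Everything except the fan sums to 10^(72.4/10) = 1.738e+07 in linear terms, 72.40 dB SPL.
The limit corresponds to 10^(76.2/10) = 4.169e+07; subtracting the fixed part leaves 2.431e+07 for the fan, i.e. 73.86 dB SPL.
So the fan must be reduced from 86.8 to 73.86 dB SPL: IL = 12.94 dB.

12.9 dB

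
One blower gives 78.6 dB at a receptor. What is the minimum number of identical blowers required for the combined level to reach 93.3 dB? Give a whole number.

N identical sources give L₁ + 10·log₁₀ N, so require 10·log₁₀ N ≥ 93.3 − 78.6 = 14.7 dB.
N ≥ 10^(14.7/10) = 29.512, so N = 30.

30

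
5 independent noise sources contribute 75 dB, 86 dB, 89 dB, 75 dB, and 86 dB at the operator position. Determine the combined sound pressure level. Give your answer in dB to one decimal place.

92.2 dB

For uncorrelated sources the intensities add, so convert each level to linear form, sum, and take 10·log₁₀ of the total.
Σ 10^(L/10) = 10^(75/10) + 10^(86/10) + 10^(89/10) + 10^(75/10) + 10^(86/10) = 1.654e+09.
L_total = 10·log₁₀(1.654e+09) = 92.18 dB.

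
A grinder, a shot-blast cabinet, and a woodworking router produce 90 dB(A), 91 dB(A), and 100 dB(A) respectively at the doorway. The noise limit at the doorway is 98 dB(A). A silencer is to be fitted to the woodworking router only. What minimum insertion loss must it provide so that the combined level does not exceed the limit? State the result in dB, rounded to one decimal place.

Everything except the woodworking router sums to 10^(90/10) + 10^(91/10) = 2.259e+09 in linear terms, 93.54 dB(A).
To meet 98 dB(A) overall, the treated woodworking router may contribute at most 10^(98/10) − 2.259e+09 = 4.051e+09, i.e. 96.08 dB(A).
Required insertion loss = 100 − 96.08 = 3.92 dB.

3.9 dB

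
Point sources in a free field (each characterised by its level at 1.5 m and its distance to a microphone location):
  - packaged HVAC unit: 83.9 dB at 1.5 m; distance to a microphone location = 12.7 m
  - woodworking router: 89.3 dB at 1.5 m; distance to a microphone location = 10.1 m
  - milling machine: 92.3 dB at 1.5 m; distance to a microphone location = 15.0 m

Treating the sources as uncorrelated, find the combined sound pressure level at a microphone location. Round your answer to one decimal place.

75.9 dB

Propagate each source to the receiver with L = L_ref − 20·log₁₀(r/r_ref), then add intensities.
packaged HVAC unit: 83.9 − 20·log₁₀(12.7/1.5) = 83.9 − 18.55 = 65.35 dB.
woodworking router: 89.3 − 20·log₁₀(10.1/1.5) = 89.3 − 16.56 = 72.74 dB.
milling machine: 92.3 − 20·log₁₀(15.0/1.5) = 92.3 − 20.00 = 72.30 dB.
Σ 10^(L/10) = 3.918e+07 → L_total = 10·log₁₀(3.918e+07) = 75.93 dB.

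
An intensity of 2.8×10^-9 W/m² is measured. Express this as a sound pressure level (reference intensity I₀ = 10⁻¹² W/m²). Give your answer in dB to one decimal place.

34.5 dB

Dividing by I₀ shifts the exponent by 12: I/I₀ = 2.8×10^3.
L = 10·(0.4472 + 3) = 34.47 dB.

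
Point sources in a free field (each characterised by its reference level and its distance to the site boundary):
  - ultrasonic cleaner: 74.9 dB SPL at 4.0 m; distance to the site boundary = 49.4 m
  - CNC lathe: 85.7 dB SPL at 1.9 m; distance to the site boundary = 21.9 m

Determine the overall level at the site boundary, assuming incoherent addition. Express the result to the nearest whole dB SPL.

65 dB SPL

Propagate each source to the receiver with L = L_ref − 20·log₁₀(r/r_ref), then add intensities.
ultrasonic cleaner: 74.9 − 20·log₁₀(49.4/4.0) = 74.9 − 21.83 = 53.07 dB SPL.
CNC lathe: 85.7 − 20·log₁₀(21.9/1.9) = 85.7 − 21.23 = 64.47 dB SPL.
Σ 10^(L/10) = 2.999e+06 → L_total = 10·log₁₀(2.999e+06) = 64.77 dB SPL.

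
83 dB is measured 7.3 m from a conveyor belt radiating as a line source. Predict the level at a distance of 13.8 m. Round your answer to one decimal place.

80.2 dB

Line-source attenuation: ΔL = 10·log₁₀(r₂/r₁) = 10·log₁₀(13.8/7.3) = 2.766 dB.
L₂ = 83 − 10·log₁₀(13.8/7.3) = 83 − 2.766 = 80.23 dB.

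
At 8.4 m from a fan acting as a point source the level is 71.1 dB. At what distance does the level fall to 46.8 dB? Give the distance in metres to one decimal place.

137.8 m

Point-source spreading drops the level by 20·log₁₀(r₂/r₁); inverting, r₂/r₁ = 10^(ΔL/20).
r₂ = 8.4·10^((71.1−46.8)/20) = 8.4·10^(24.3/20) = 137.81 m.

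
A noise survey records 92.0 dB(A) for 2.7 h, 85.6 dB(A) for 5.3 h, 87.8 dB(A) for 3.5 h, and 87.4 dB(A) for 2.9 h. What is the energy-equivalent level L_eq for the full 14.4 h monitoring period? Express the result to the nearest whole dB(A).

88 dB(A)

Weight each interval's intensity by its duration and average over T = 14.4 h:
Σ tᵢ·10^(Lᵢ/10) = 2.7·10^(92.0/10) + 5.3·10^(85.6/10) + 3.5·10^(87.8/10) + 2.9·10^(87.4/10) = 9.906e+09.
L_eq = 10·log₁₀(9.906e+09/14.4) = 88.38 dB(A).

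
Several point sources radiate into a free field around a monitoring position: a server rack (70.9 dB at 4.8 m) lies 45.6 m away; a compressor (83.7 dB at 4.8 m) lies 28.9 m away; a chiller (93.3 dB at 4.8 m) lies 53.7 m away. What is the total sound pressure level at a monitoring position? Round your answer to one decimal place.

Propagate each source to the receiver with L = L_ref − 20·log₁₀(r/r_ref), then add intensities.
server rack: 70.9 − 20·log₁₀(45.6/4.8) = 70.9 − 19.55 = 51.35 dB.
compressor: 83.7 − 20·log₁₀(28.9/4.8) = 83.7 − 15.59 = 68.11 dB.
chiller: 93.3 − 20·log₁₀(53.7/4.8) = 93.3 − 20.97 = 72.33 dB.
Σ 10^(L/10) = 2.368e+07 → L_total = 10·log₁₀(2.368e+07) = 73.74 dB.

73.7 dB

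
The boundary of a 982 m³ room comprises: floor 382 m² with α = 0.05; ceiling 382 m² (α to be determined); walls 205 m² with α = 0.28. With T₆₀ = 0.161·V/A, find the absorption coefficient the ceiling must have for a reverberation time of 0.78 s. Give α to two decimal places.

From T₆₀ = 0.161·V/A, the target T₆₀ = 0.78 s needs A = 0.161·982/0.78 = 202.69 m².
Absorption from the other surfaces = 382·0.05 + 205·0.28 = 76.50 m², so the ceiling must supply 126.19 m² over 382 m².
α = 126.19/382 = 0.330.

0.33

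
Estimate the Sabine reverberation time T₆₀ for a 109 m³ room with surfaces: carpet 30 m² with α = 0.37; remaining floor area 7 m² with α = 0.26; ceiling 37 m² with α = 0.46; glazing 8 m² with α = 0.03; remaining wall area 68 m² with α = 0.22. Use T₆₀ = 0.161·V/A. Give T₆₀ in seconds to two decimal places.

Summing Sᵢαᵢ: 30·0.37 + 7·0.26 + 37·0.46 + 8·0.03 + 68·0.22 = 45.14 m².
T₆₀ = 0.161 × 109 / 45.14 = 0.389 s.

0.39 s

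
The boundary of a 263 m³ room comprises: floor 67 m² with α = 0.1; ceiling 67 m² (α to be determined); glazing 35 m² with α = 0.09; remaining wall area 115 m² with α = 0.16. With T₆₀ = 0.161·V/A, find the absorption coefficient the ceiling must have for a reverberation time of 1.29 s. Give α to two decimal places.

0.07

From T₆₀ = 0.161·V/A, the target T₆₀ = 1.29 s needs A = 0.161·263/1.29 = 32.82 m².
Absorption from the other surfaces = 67·0.1 + 35·0.09 + 115·0.16 = 28.25 m², so the ceiling must supply 4.57 m² over 67 m².
α = 4.57/67 = 0.068.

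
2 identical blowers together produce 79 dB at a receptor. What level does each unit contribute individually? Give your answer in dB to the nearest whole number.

2 equal contributions raise the level by 10·log₁₀ 2 = 3.010 dB, so each unit alone gives 79 − 3.010.

76 dB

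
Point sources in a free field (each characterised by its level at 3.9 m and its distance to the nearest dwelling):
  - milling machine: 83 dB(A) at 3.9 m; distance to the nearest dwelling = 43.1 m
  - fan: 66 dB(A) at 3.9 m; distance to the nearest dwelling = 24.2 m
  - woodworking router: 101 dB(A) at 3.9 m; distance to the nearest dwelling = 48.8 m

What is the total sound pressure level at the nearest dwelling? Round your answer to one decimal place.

Propagate each source to the receiver with L = L_ref − 20·log₁₀(r/r_ref), then add intensities.
milling machine: 83 − 20·log₁₀(43.1/3.9) = 83 − 20.87 = 62.13 dB(A).
fan: 66 − 20·log₁₀(24.2/3.9) = 66 − 15.86 = 50.14 dB(A).
woodworking router: 101 − 20·log₁₀(48.8/3.9) = 101 − 21.95 = 79.05 dB(A).
Σ 10^(L/10) = 8.214e+07 → L_total = 10·log₁₀(8.214e+07) = 79.15 dB(A).

79.1 dB(A)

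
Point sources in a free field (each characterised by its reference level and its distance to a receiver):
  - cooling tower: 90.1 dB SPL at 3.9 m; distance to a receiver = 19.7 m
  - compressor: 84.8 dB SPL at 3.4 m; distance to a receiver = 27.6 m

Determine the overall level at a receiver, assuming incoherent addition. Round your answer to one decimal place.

76.5 dB SPL

First find each source's level at the receiver (point-source: −20·log₁₀(r/r_ref)), then combine on an intensity basis.
cooling tower: 90.1 − 20·log₁₀(19.7/3.9) = 90.1 − 14.07 = 76.03 dB SPL.
compressor: 84.8 − 20·log₁₀(27.6/3.4) = 84.8 − 18.19 = 66.61 dB SPL.
Σ 10^(L/10) = 4.469e+07 → L_total = 10·log₁₀(4.469e+07) = 76.50 dB SPL.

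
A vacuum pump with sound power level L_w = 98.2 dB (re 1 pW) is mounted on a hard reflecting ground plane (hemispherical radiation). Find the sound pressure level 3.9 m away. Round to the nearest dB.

78 dB

Free-field hemispherical radiation: L_p = L_w − 10·log₁₀(2π·r²), r = 3.9 m.
2π·r² = 95.57 m², 10·log₁₀ of that is 19.803 dB.
L_p = 98.2 − 19.803 = 78.40 dB.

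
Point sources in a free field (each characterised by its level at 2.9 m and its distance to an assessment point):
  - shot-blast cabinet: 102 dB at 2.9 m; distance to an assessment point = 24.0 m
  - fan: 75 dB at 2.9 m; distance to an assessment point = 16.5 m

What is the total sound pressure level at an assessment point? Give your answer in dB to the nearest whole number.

84 dB

Propagate each source to the receiver with L = L_ref − 20·log₁₀(r/r_ref), then add intensities.
shot-blast cabinet: 102 − 20·log₁₀(24.0/2.9) = 102 − 18.36 = 83.64 dB.
fan: 75 − 20·log₁₀(16.5/2.9) = 75 − 15.10 = 59.90 dB.
Σ 10^(L/10) = 2.324e+08 → L_total = 10·log₁₀(2.324e+08) = 83.66 dB.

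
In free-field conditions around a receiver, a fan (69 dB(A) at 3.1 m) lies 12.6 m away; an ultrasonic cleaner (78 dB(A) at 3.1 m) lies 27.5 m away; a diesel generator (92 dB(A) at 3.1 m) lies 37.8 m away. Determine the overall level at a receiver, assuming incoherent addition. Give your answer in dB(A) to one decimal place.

Apply inverse-square spreading to bring every level to the receiver, then sum 10^(L/10).
fan: 69 − 20·log₁₀(12.6/3.1) = 69 − 12.18 = 56.82 dB(A).
ultrasonic cleaner: 78 − 20·log₁₀(27.5/3.1) = 78 − 18.96 = 59.04 dB(A).
diesel generator: 92 − 20·log₁₀(37.8/3.1) = 92 − 21.72 = 70.28 dB(A).
Σ 10^(L/10) = 1.194e+07 → L_total = 10·log₁₀(1.194e+07) = 70.77 dB(A).

70.8 dB(A)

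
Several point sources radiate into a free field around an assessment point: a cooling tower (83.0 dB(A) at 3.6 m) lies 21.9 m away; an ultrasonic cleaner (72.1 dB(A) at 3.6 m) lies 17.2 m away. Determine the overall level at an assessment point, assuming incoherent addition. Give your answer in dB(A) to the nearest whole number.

First find each source's level at the receiver (point-source: −20·log₁₀(r/r_ref)), then combine on an intensity basis.
cooling tower: 83.0 − 20·log₁₀(21.9/3.6) = 83.0 − 15.68 = 67.32 dB(A).
ultrasonic cleaner: 72.1 − 20·log₁₀(17.2/3.6) = 72.1 − 13.58 = 58.52 dB(A).
Σ 10^(L/10) = 6.102e+06 → L_total = 10·log₁₀(6.102e+06) = 67.85 dB(A).

68 dB(A)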